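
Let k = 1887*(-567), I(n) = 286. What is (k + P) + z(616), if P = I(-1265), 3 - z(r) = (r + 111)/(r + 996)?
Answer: -1724260407/1612 ≈ -1.0696e+6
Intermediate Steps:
z(r) = 3 - (111 + r)/(996 + r) (z(r) = 3 - (r + 111)/(r + 996) = 3 - (111 + r)/(996 + r))
P = 286
k = -1069929
(k + P) + z(616) = (-1069929 + 286) + (2877 + 2*616)/(996 + 616) = -1069643 + (2877 + 1232)/1612 = -1069643 + (1/1612)*4109 = -1069643 + 4109/1612 = -1724260407/1612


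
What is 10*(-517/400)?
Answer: -517/40 ≈ -12.925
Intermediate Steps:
10*(-517/400) = -517/40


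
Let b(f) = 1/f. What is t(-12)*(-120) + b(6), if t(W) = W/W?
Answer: -719/6 ≈ -119.83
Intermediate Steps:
t(W) = 1
t(-12)*(-120) + b(6) = 1*(-120) + 1/6 = -120 + 1/6 = -719/6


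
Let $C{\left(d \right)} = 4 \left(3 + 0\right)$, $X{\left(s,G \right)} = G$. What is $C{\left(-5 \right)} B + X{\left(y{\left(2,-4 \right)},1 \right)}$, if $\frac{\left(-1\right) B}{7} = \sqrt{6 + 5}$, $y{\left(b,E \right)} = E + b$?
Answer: $1 - 84 \sqrt{11} \approx -277.6$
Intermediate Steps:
$C{\left(d \right)} = 12$ ($C{\left(d \right)} = 4 \cdot 3 = 12$)
$B = - 7 \sqrt{11}$ ($B = - 7 \sqrt{6 + 5} = - 7 \sqrt{11} \approx -23.216$)
$C{\left(-5 \right)} B + X{\left(y{\left(2,-4 \right)},1 \right)} = 12 \left(- 7 \sqrt{11}\right) + 1 = - 84 \sqrt{11} + 1 = 1 - 84 \sqrt{11}$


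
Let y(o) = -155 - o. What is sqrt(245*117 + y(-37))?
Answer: sqrt(28547) ≈ 168.96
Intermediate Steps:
sqrt(245*117 + y(-37)) = sqrt(245*117 + (-155 - 1*(-37))) = sqrt(28665 + (-155 + 37)) = sqrt(28665 - 118) = sqrt(28547)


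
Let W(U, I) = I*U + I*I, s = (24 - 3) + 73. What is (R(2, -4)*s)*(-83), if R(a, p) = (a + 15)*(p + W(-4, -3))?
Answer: -2254778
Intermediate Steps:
s = 94 (s = 21 + 73 = 94)
W(U, I) = I² + I*U (W(U, I) = I*U + I² = I² + I*U)
R(a, p) = (15 + a)*(21 + p) (R(a, p) = (a + 15)*(p - 3*(-3 - 4)) = (15 + a)*(p - 3*(-7)) = (15 + a)*(p + 21) = (15 + a)*(21 + p))
(R(2, -4)*s)*(-83) = ((315 + 15*(-4) + 21*2 + 2*(-4))*94)*(-83) = ((315 - 60 + 42 - 8)*94)*(-83) = (289*94)*(-83) = 27166*(-83) = -2254778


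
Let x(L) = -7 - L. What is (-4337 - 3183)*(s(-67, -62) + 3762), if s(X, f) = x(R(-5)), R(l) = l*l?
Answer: -28049600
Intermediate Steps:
R(l) = l**2
s(X, f) = -32 (s(X, f) = -7 - 1*(-5)**2 = -7 - 1*25 = -7 - 25 = -32)
(-4337 - 3183)*(s(-67, -62) + 3762) = (-4337 - 3183)*(-32 + 3762) = -7520*3730 = -28049600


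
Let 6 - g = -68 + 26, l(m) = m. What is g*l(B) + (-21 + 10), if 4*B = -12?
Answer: -155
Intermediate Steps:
B = -3 (B = (¼)*(-12) = -3)
g = 48 (g = 6 - (-68 + 26) = 6 - 1*(-42) = 6 + 42 = 48)
g*l(B) + (-21 + 10) = 48*(-3) + (-21 + 10) = -144 - 11 = -155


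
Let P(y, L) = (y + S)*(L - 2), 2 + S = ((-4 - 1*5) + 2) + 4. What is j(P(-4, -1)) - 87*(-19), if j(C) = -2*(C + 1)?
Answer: 1597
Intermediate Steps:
S = -5 (S = -2 + (((-4 - 1*5) + 2) + 4) = -2 + (((-4 - 5) + 2) + 4) = -2 + ((-9 + 2) + 4) = -2 + (-7 + 4) = -2 - 3 = -5)
P(y, L) = (-5 + y)*(-2 + L) (P(y, L) = (y - 5)*(L - 2) = (-5 + y)*(-2 + L))
j(C) = -2 - 2*C (j(C) = -2*(1 + C) = -2 - 2*C)
j(P(-4, -1)) - 87*(-19) = (-2 - 2*(10 - 5*(-1) - 2*(-4) - 1*(-4))) - 87*(-19) = (-2 - 2*(10 + 5 + 8 + 4)) + 1653 = (-2 - 2*27) + 1653 = (-2 - 54) + 1653 = -56 + 1653 = 1597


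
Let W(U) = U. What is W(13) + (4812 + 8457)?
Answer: 13282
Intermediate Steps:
W(13) + (4812 + 8457) = 13 + (4812 + 8457) = 13 + 13269 = 13282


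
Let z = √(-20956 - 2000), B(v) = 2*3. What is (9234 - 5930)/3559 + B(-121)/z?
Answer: 3304/3559 - I*√5739/1913 ≈ 0.92835 - 0.039601*I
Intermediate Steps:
B(v) = 6
z = 2*I*√5739 (z = √(-22956) = 2*I*√5739 ≈ 151.51*I)
(9234 - 5930)/3559 + B(-121)/z = (9234 - 5930)/3559 + 6/((2*I*√5739)) = 3304*(1/3559) + 6*(-I*√5739/11478) = 3304/3559 - I*√5739/1913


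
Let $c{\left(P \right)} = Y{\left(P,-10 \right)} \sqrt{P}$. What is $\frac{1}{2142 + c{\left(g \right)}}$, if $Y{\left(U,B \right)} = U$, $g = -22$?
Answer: $\frac{1071}{2299406} + \frac{11 i \sqrt{22}}{2299406} \approx 0.00046577 + 2.2438 \cdot 10^{-5} i$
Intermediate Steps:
$c{\left(P \right)} = P^{\frac{3}{2}}$ ($c{\left(P \right)} = P \sqrt{P} = P^{\frac{3}{2}}$)
$\frac{1}{2142 + c{\left(g \right)}} = \frac{1}{2142 + \left(-22\right)^{\frac{3}{2}}} = \frac{1}{2142 - 22 i \sqrt{22}}$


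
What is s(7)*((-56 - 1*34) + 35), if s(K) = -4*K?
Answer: 1540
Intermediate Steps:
s(7)*((-56 - 1*34) + 35) = (-4*7)*((-56 - 1*34) + 35) = -28*((-56 - 34) + 35) = -28*(-90 + 35) = -28*(-55) = 1540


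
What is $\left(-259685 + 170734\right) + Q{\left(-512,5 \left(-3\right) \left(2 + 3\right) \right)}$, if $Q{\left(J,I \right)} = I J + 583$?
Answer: $-49968$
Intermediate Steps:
$Q{\left(J,I \right)} = 583 + I J$
$\left(-259685 + 170734\right) + Q{\left(-512,5 \left(-3\right) \left(2 + 3\right) \right)} = \left(-259685 + 170734\right) + \left(583 + 5 \left(-3\right) \left(2 + 3\right) \left(-512\right)\right) = -88951 + \left(583 + \left(-15\right) 5 \left(-512\right)\right) = -88951 + \left(583 - -38400\right) = -88951 + \left(583 + 38400\right) = -88951 + 38983 = -49968$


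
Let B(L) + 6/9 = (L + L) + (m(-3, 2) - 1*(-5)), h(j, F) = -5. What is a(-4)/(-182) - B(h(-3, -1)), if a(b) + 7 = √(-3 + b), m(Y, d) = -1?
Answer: 523/78 - I*√7/182 ≈ 6.7051 - 0.014537*I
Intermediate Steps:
a(b) = -7 + √(-3 + b)
B(L) = 10/3 + 2*L (B(L) = -⅔ + ((L + L) + (-1 - 1*(-5))) = -⅔ + (2*L + (-1 + 5)) = -⅔ + (2*L + 4) = -⅔ + (4 + 2*L) = 10/3 + 2*L)
a(-4)/(-182) - B(h(-3, -1)) = (-7 + √(-3 - 4))/(-182) - (10/3 + 2*(-5)) = (-7 + √(-7))*(-1/182) - (10/3 - 10) = (-7 + I*√7)*(-1/182) - 1*(-20/3) = (1/26 - I*√7/182) + 20/3 = 523/78 - I*√7/182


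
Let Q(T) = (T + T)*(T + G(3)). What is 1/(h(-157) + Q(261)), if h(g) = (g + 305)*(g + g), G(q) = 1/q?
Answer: 1/89944 ≈ 1.1118e-5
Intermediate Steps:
h(g) = 2*g*(305 + g) (h(g) = (305 + g)*(2*g) = 2*g*(305 + g))
Q(T) = 2*T*(1/3 + T) (Q(T) = (T + T)*(T + 1/3) = (2*T)*(T + 1/3) = (2*T)*(1/3 + T) = 2*T*(1/3 + T))
1/(h(-157) + Q(261)) = 1/(2*(-157)*(305 - 157) + (2/3)*261*(1 + 3*261)) = 1/(2*(-157)*148 + (2/3)*261*(1 + 783)) = 1/(-46472 + (2/3)*261*784) = 1/(-46472 + 136416) = 1/89944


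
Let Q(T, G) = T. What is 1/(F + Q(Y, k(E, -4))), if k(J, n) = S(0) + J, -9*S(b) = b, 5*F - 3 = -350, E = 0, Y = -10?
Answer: -5/397 ≈ -0.012594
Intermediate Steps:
F = -347/5 (F = ⅗ + (⅕)*(-350) = ⅗ - 70 = -347/5 ≈ -69.400)
S(b) = -b/9
k(J, n) = J (k(J, n) = -⅑*0 + J = 0 + J = J)
1/(F + Q(Y, k(E, -4))) = 1/(-347/5 - 10) = 1/(-397/5) = -5/397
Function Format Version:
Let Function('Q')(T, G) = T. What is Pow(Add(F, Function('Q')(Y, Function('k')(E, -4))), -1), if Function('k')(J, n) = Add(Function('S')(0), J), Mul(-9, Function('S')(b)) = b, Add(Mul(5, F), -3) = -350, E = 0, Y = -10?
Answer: Rational(-5, 397) ≈ -0.012594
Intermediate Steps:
F = Rational(-347, 5) (F = Add(Rational(3, 5), Mul(Rational(1, 5), -350)) = Add(Rational(3, 5), -70) = Rational(-347, 5) ≈ -69.400)
Function('S')(b) = Mul(Rational(-1, 9), b)
Function('k')(J, n) = J (Function('k')(J, n) = Add(Mul(Rational(-1, 9), 0), J) = Add(0, J) = J)
Pow(Add(F, Function('Q')(Y, Function('k')(E, -4))), -1) = Pow(Add(Rational(-347, 5), -10), -1) = Pow(Rational(-397, 5), -1) = Rational(-5, 397)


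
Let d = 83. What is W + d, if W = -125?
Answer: -42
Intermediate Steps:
W + d = -125 + 83 = -42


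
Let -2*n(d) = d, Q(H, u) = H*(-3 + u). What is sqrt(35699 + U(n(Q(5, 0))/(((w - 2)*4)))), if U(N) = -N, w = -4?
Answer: sqrt(571189)/4 ≈ 188.94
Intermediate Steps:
n(d) = -d/2
sqrt(35699 + U(n(Q(5, 0))/(((w - 2)*4)))) = sqrt(35699 - (-5*(-3 + 0)/2)/((-4 - 2)*4)) = sqrt(35699 - (-5*(-3)/2)/((-6*4))) = sqrt(35699 - (-1/2*(-15))/(-24)) = sqrt(35699 - 15*(-1)/(2*24)) = sqrt(35699 - 1*(-5/16)) = sqrt(35699 + 5/16) = sqrt(571189/16) = sqrt(571189)/4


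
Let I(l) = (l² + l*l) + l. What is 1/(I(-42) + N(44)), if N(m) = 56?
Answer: 1/3542 ≈ 0.00028233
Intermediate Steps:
I(l) = l + 2*l² (I(l) = (l² + l²) + l = 2*l² + l = l + 2*l²)
1/(I(-42) + N(44)) = 1/(-42*(1 + 2*(-42)) + 56) = 1/(-42*(1 - 84) + 56) = 1/(-42*(-83) + 56) = 1/(3486 + 56) = 1/3542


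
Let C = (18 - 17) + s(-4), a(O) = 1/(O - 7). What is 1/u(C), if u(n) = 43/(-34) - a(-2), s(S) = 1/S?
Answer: -306/353 ≈ -0.86686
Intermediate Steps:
a(O) = 1/(-7 + O)
s(S) = 1/S
C = 3/4 (C = (18 - 17) + 1/(-4) = 1 - 1/4 = 3/4 ≈ 0.75000)
u(n) = -353/306 (u(n) = 43/(-34) - 1/(-7 - 2) = 43*(-1/34) - 1/(-9) = -43/34 - 1*(-1/9) = -43/34 + 1/9 = -353/306)
1/u(C) = 1/(-353/306) = -306/353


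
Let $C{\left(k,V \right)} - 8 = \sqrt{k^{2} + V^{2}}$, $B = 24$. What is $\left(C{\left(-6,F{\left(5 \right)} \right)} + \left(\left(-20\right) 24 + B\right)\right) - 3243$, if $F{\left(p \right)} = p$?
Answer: $-3691 + \sqrt{61} \approx -3683.2$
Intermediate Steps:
$C{\left(k,V \right)} = 8 + \sqrt{V^{2} + k^{2}}$ ($C{\left(k,V \right)} = 8 + \sqrt{k^{2} + V^{2}} = 8 + \sqrt{V^{2} + k^{2}}$)
$\left(C{\left(-6,F{\left(5 \right)} \right)} + \left(\left(-20\right) 24 + B\right)\right) - 3243 = \left(\left(8 + \sqrt{5^{2} + \left(-6\right)^{2}}\right) + \left(\left(-20\right) 24 + 24\right)\right) - 3243 = \left(\left(8 + \sqrt{25 + 36}\right) + \left(-480 + 24\right)\right) - 3243 = \left(\left(8 + \sqrt{61}\right) - 456\right) - 3243 = \left(-448 + \sqrt{61}\right) - 3243 = -3691 + \sqrt{61}$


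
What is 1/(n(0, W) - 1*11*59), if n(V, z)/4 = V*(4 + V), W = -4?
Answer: -1/649 ≈ -0.0015408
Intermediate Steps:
n(V, z) = 4*V*(4 + V) (n(V, z) = 4*(V*(4 + V)) = 4*V*(4 + V))
1/(n(0, W) - 1*11*59) = 1/(4*0*(4 + 0) - 1*11*59) = 1/(4*0*4 - 11*59) = 1/(0 - 649) = 1/(-649) = -1/649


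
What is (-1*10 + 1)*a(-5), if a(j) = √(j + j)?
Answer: -9*I*√10 ≈ -28.461*I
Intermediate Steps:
a(j) = √2*√j (a(j) = √(2*j) = √2*√j)
(-1*10 + 1)*a(-5) = (-1*10 + 1)*(√2*√(-5)) = (-10 + 1)*(√2*(I*√5)) = -9*I*√10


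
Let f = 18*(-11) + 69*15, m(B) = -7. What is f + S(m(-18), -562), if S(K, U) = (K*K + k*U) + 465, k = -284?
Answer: 160959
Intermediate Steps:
S(K, U) = 465 + K² - 284*U (S(K, U) = (K*K - 284*U) + 465 = (K² - 284*U) + 465 = 465 + K² - 284*U)
f = 837 (f = -198 + 1035 = 837)
f + S(m(-18), -562) = 837 + (465 + (-7)² - 284*(-562)) = 837 + (465 + 49 + 159608) = 837 + 160122 = 160959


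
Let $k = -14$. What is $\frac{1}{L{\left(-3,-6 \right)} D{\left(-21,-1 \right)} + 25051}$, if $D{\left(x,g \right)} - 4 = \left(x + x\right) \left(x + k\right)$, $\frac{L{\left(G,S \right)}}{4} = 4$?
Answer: $\frac{1}{48635} \approx 2.0561 \cdot 10^{-5}$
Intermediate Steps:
$L{\left(G,S \right)} = 16$ ($L{\left(G,S \right)} = 4 \cdot 4 = 16$)
$D{\left(x,g \right)} = 4 + 2 x \left(-14 + x\right)$ ($D{\left(x,g \right)} = 4 + \left(x + x\right) \left(x - 14\right) = 4 + 2 x \left(-14 + x\right)$)
$\frac{1}{L{\left(-3,-6 \right)} D{\left(-21,-1 \right)} + 25051} = \frac{1}{16 \left(4 - -588 + 2 \left(-21\right)^{2}\right) + 25051} = \frac{1}{16 \left(4 + 588 + 2 \cdot 441\right) + 25051} = \frac{1}{16 \left(4 + 588 + 882\right) + 25051} = \frac{1}{16 \cdot 1474 + 25051} = \frac{1}{23584 + 25051} = \frac{1}{48635}$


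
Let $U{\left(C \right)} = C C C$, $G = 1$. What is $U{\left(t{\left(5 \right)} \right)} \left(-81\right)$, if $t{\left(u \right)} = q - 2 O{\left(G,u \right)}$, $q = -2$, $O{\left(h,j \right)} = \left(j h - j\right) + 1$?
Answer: $5184$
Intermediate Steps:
$O{\left(h,j \right)} = 1 - j + h j$ ($O{\left(h,j \right)} = \left(h j - j\right) + 1 = \left(- j + h j\right) + 1 = 1 - j + h j$)
$t{\left(u \right)} = -4$ ($t{\left(u \right)} = -2 - 2 \left(1 - u + 1 u\right) = -2 - 2 \left(1 - u + u\right) = -2 - 2 = -4$)
$U{\left(C \right)} = C^{3}$ ($U{\left(C \right)} = C^{2} C = C^{3}$)
$U{\left(t{\left(5 \right)} \right)} \left(-81\right) = \left(-4\right)^{3} \left(-81\right) = \left(-64\right) \left(-81\right) = 5184$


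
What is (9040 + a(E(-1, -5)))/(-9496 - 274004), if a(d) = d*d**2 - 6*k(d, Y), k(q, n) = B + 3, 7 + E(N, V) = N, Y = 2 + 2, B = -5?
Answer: -61/2025 ≈ -0.030123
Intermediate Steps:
Y = 4
E(N, V) = -7 + N
k(q, n) = -2 (k(q, n) = -5 + 3 = -2)
a(d) = 12 + d**3 (a(d) = d*d**2 - 6*(-2) = d**3 + 12 = 12 + d**3)
(9040 + a(E(-1, -5)))/(-9496 - 274004) = (9040 + (12 + (-7 - 1)**3))/(-9496 - 274004) = (9040 + (12 + (-8)**3))/(-283500) = (9040 + (12 - 512))*(-1/283500) = (9040 - 500)*(-1/283500) = 8540*(-1/283500) = -61/2025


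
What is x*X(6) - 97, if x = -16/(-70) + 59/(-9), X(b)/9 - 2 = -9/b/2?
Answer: -4709/28 ≈ -168.18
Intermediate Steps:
X(b) = 18 - 81/(2*b) (X(b) = 18 + 9*(-9/b/2) = 18 + 9*(-9/b*(½)) = 18 + 9*(-9/(2*b)) = 18 - 81/(2*b))
x = -1993/315 (x = -16*(-1/70) + 59*(-⅑) = 8/35 - 59/9 = -1993/315 ≈ -6.3270)
x*X(6) - 97 = -1993*(18 - 81/2/6)/315 - 97 = -1993*(18 - 81/2*⅙)/315 - 97 = -1993*(18 - 27/4)/315 - 97 = -1993/315*45/4 - 97 = -1993/28 - 97 = -4709/28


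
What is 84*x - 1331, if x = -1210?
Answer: -102971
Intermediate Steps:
84*x - 1331 = 84*(-1210) - 1331 = -101640 - 1331 = -102971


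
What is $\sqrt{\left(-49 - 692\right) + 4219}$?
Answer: $\sqrt{3478} \approx 58.975$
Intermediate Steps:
$\sqrt{\left(-49 - 692\right) + 4219} = \sqrt{-741 + 4219} = \sqrt{3478}$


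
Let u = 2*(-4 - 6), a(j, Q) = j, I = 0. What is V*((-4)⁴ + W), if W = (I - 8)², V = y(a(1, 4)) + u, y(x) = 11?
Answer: -2880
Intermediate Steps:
u = -20 (u = 2*(-10) = -20)
V = -9 (V = 11 - 20 = -9)
W = 64 (W = (0 - 8)² = (-8)² = 64)
V*((-4)⁴ + W) = -9*((-4)⁴ + 64) = -9*(256 + 64) = -9*320 = -2880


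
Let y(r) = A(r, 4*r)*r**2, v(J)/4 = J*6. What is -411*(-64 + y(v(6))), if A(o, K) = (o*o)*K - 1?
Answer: -101792138235456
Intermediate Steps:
A(o, K) = -1 + K*o**2 (A(o, K) = o**2*K - 1 = K*o**2 - 1 = -1 + K*o**2)
v(J) = 24*J (v(J) = 4*(J*6) = 4*(6*J) = 24*J)
y(r) = r**2*(-1 + 4*r**3) (y(r) = (-1 + (4*r)*r**2)*r**2 = (-1 + 4*r**3)*r**2 = r**2*(-1 + 4*r**3))
-411*(-64 + y(v(6))) = -411*(-64 + (-(24*6)**2 + 4*(24*6)**5)) = -411*(-64 + (-1*144**2 + 4*144**5)) = -411*(-64 + (-1*20736 + 4*61917364224)) = -411*(-64 + (-20736 + 247669456896)) = -411*(-64 + 247669436160) = -411*247669436096 = -101792138235456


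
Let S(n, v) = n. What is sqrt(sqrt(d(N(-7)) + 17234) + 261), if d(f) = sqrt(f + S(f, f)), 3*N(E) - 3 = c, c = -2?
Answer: sqrt(2349 + 3*sqrt(3)*sqrt(51702 + sqrt(6)))/3 ≈ 19.806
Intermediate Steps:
N(E) = 1/3 (N(E) = 1 + (1/3)*(-2) = 1 - 2/3 = 1/3)
d(f) = sqrt(2)*sqrt(f) (d(f) = sqrt(f + f) = sqrt(2*f) = sqrt(2)*sqrt(f))
sqrt(sqrt(d(N(-7)) + 17234) + 261) = sqrt(sqrt(sqrt(2)*sqrt(1/3) + 17234) + 261) = sqrt(sqrt(sqrt(2)*(sqrt(3)/3) + 17234) + 261) = sqrt(sqrt(sqrt(6)/3 + 17234) + 261) = sqrt(sqrt(17234 + sqrt(6)/3) + 261) = sqrt(261 + sqrt(17234 + sqrt(6)/3))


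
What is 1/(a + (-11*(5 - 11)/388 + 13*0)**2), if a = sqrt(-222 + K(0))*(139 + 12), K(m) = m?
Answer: 13661868/2389970465515211 - 213886742896*I*sqrt(222)/7169911396545633 ≈ 5.7163e-9 - 0.00044447*I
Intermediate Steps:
a = 151*I*sqrt(222) (a = sqrt(-222 + 0)*(139 + 12) = sqrt(-222)*151 = (I*sqrt(222))*151 = 151*I*sqrt(222) ≈ 2249.8*I)
1/(a + (-11*(5 - 11)/388 + 13*0)**2) = 1/(151*I*sqrt(222) + (-11*(5 - 11)/388 + 13*0)**2) = 1/(151*I*sqrt(222) + (-11*(-6)*(1/388) + 0)**2) = 1/(151*I*sqrt(222) + (66*(1/388) + 0)**2) = 1/(151*I*sqrt(222) + (33/194 + 0)**2) = 1/(151*I*sqrt(222) + (33/194)**2) = 1/(151*I*sqrt(222) + 1089/37636) = 1/(1089/37636 + 151*I*sqrt(222))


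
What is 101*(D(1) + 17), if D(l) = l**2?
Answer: 1818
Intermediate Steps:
101*(D(1) + 17) = 101*(1**2 + 17) = 101*(1 + 17) = 101*18 = 1818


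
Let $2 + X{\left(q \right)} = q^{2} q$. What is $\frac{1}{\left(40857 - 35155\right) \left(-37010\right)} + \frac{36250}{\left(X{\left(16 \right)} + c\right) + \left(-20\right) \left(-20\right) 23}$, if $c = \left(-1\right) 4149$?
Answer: $\frac{1529974893171}{385975735580} \approx 3.9639$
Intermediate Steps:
$c = -4149$
$X{\left(q \right)} = -2 + q^{3}$ ($X{\left(q \right)} = -2 + q^{2} q = -2 + q^{3}$)
$\frac{1}{\left(40857 - 35155\right) \left(-37010\right)} + \frac{36250}{\left(X{\left(16 \right)} + c\right) + \left(-20\right) \left(-20\right) 23} = \frac{1}{\left(40857 - 35155\right) \left(-37010\right)} + \frac{36250}{\left(\left(-2 + 16^{3}\right) - 4149\right) + \left(-20\right) \left(-20\right) 23} = \frac{1}{5702} \left(- \frac{1}{37010}\right) + \frac{36250}{\left(\left(-2 + 4096\right) - 4149\right) + 400 \cdot 23} = \frac{1}{5702} \left(- \frac{1}{37010}\right) + \frac{36250}{\left(4094 - 4149\right) + 9200} = - \frac{1}{211031020} + \frac{36250}{-55 + 9200} = - \frac{1}{211031020} + \frac{36250}{9145} = - \frac{1}{211031020} + 36250 \cdot \frac{1}{9145} = - \frac{1}{211031020} + \frac{7250}{1829} = \frac{1529974893171}{385975735580}$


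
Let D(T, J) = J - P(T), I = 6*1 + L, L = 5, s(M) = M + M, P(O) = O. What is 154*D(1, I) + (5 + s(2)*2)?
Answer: 1553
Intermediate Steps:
s(M) = 2*M
I = 11 (I = 6*1 + 5 = 6 + 5 = 11)
D(T, J) = J - T
154*D(1, I) + (5 + s(2)*2) = 154*(11 - 1*1) + (5 + (2*2)*2) = 154*(11 - 1) + (5 + 4*2) = 154*10 + (5 + 8) = 1540 + 13 = 1553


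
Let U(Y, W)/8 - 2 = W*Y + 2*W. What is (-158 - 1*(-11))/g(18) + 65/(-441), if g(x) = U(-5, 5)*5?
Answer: 31027/229320 ≈ 0.13530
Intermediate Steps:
U(Y, W) = 16 + 16*W + 8*W*Y (U(Y, W) = 16 + 8*(W*Y + 2*W) = 16 + 8*(2*W + W*Y) = 16 + (16*W + 8*W*Y) = 16 + 16*W + 8*W*Y)
g(x) = -520 (g(x) = (16 + 16*5 + 8*5*(-5))*5 = (16 + 80 - 200)*5 = -104*5 = -520)
(-158 - 1*(-11))/g(18) + 65/(-441) = (-158 - 1*(-11))/(-520) + 65/(-441) = (-158 + 11)*(-1/520) + 65*(-1/441) = -147*(-1/520) - 65/441 = 147/520 - 65/441 = 31027/229320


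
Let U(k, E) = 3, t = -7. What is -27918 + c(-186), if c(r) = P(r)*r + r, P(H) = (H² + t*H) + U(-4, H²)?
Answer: -6705690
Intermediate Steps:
P(H) = 3 + H² - 7*H (P(H) = (H² - 7*H) + 3 = 3 + H² - 7*H)
c(r) = r + r*(3 + r² - 7*r) (c(r) = (3 + r² - 7*r)*r + r = r*(3 + r² - 7*r) + r = r + r*(3 + r² - 7*r))
-27918 + c(-186) = -27918 - 186*(4 + (-186)² - 7*(-186)) = -27918 - 186*(4 + 34596 + 1302) = -27918 - 186*35902 = -27918 - 6677772 = -6705690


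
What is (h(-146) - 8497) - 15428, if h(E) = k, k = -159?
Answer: -24084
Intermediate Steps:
h(E) = -159
(h(-146) - 8497) - 15428 = (-159 - 8497) - 15428 = -8656 - 15428 = -24084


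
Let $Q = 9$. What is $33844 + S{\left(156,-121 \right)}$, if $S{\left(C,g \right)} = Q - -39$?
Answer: $33892$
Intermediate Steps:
$S{\left(C,g \right)} = 48$ ($S{\left(C,g \right)} = 9 - -39 = 9 + 39 = 48$)
$33844 + S{\left(156,-121 \right)} = 33844 + 48 = 33892$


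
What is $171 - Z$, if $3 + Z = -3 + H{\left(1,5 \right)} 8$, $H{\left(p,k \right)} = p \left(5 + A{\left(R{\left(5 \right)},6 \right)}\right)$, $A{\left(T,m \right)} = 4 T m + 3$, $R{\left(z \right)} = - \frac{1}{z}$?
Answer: $\frac{757}{5} \approx 151.4$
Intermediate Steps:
$A{\left(T,m \right)} = 3 + 4 T m$ ($A{\left(T,m \right)} = 4 T m + 3 = 3 + 4 T m$)
$H{\left(p,k \right)} = \frac{16 p}{5}$ ($H{\left(p,k \right)} = p \left(5 + \left(3 + 4 \left(- \frac{1}{5}\right) 6\right)\right) = p \left(5 + \left(3 - \frac{24}{5}\right)\right) = p \left(5 - \frac{9}{5}\right) = p \frac{16}{5} = \frac{16 p}{5}$)
$Z = \frac{98}{5}$ ($Z = -3 - \left(3 - \frac{16}{5} \cdot 1 \cdot 8\right) = -3 + \left(-3 + \frac{16}{5} \cdot 8\right) = -3 + \left(-3 + \frac{128}{5}\right) = -3 + \frac{113}{5} = \frac{98}{5} \approx 19.6$)
$171 - Z = 171 - \frac{98}{5} = \frac{757}{5}$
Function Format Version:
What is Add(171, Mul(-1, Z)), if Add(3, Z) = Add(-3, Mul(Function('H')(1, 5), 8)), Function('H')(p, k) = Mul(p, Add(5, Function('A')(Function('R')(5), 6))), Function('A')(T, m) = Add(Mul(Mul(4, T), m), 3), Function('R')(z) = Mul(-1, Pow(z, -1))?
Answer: Rational(757, 5) ≈ 151.40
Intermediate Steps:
Function('A')(T, m) = Add(3, Mul(4, T, m)) (Function('A')(T, m) = Add(Mul(4, T, m), 3) = Add(3, Mul(4, T, m)))
Function('H')(p, k) = Mul(Rational(16, 5), p) (Function('H')(p, k) = Mul(p, Add(5, Add(3, Mul(4, Mul(-1, Pow(5, -1)), 6)))) = Mul(p, Add(5, Add(3, Mul(4, Mul(-1, Rational(1, 5)), 6)))) = Mul(p, Add(5, Add(3, Mul(4, Rational(-1, 5), 6)))) = Mul(p, Add(5, Add(3, Rational(-24, 5)))) = Mul(p, Add(5, Rational(-9, 5))) = Mul(p, Rational(16, 5)) = Mul(Rational(16, 5), p))
Z = Rational(98, 5) (Z = Add(-3, Add(-3, Mul(Mul(Rational(16, 5), 1), 8))) = Add(-3, Add(-3, Mul(Rational(16, 5), 8))) = Add(-3, Add(-3, Rational(128, 5))) = Add(-3, Rational(113, 5)) = Rational(98, 5) ≈ 19.600)
Add(171, Mul(-1, Z)) = Add(171, Mul(-1, Rational(98, 5))) = Add(171, Rational(-98, 5)) = Rational(757, 5)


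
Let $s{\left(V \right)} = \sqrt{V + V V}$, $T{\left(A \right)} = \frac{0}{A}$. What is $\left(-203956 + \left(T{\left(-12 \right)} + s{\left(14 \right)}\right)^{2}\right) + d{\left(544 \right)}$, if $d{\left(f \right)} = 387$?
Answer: $-203359$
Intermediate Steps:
$T{\left(A \right)} = 0$
$s{\left(V \right)} = \sqrt{V + V^{2}}$
$\left(-203956 + \left(T{\left(-12 \right)} + s{\left(14 \right)}\right)^{2}\right) + d{\left(544 \right)} = \left(-203956 + \left(0 + \sqrt{14 \left(1 + 14\right)}\right)^{2}\right) + 387 = \left(-203956 + \left(0 + \sqrt{14 \cdot 15}\right)^{2}\right) + 387 = \left(-203956 + \left(0 + \sqrt{210}\right)^{2}\right) + 387 = \left(-203956 + \left(\sqrt{210}\right)^{2}\right) + 387 = \left(-203956 + 210\right) + 387 = -203746 + 387 = -203359$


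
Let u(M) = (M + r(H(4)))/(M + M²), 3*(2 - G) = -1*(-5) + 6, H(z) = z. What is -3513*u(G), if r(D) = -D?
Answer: 179163/10 ≈ 17916.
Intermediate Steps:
G = -5/3 (G = 2 - (-1*(-5) + 6)/3 = 2 - (5 + 6)/3 = 2 - ⅓*11 = 2 - 11/3 = -5/3 ≈ -1.6667)
u(M) = (-4 + M)/(M + M²) (u(M) = (M - 1*4)/(M + M²) = (M - 4)/(M + M²) = (-4 + M)/(M + M²))
-3513*u(G) = -3513*(-4 - 5/3)/((-5/3)*(1 - 5/3)) = -(-10539)*(-17)/(5*(-⅔)*3) = -(-10539)*(-3)*(-17)/(5*2*3) = -3513*(-51/10) = 179163/10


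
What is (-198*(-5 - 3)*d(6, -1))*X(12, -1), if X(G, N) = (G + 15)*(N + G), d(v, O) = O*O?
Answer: 470448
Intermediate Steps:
d(v, O) = O²
X(G, N) = (15 + G)*(G + N)
(-198*(-5 - 3)*d(6, -1))*X(12, -1) = (-198*(-5 - 3)*(-1)²)*(12² + 15*12 + 15*(-1) + 12*(-1)) = (-(-1584))*(144 + 180 - 15 - 12) = -198*(-8)*297 = 1584*297 = 470448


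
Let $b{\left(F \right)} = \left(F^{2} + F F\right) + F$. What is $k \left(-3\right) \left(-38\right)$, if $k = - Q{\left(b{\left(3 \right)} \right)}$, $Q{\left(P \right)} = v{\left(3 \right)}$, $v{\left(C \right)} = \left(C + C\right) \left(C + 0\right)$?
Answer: $-2052$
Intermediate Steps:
$b{\left(F \right)} = F + 2 F^{2}$ ($b{\left(F \right)} = \left(F^{2} + F^{2}\right) + F = 2 F^{2} + F = F + 2 F^{2}$)
$v{\left(C \right)} = 2 C^{2}$ ($v{\left(C \right)} = 2 C C = 2 C^{2}$)
$Q{\left(P \right)} = 18$ ($Q{\left(P \right)} = 2 \cdot 3^{2} = 2 \cdot 9 = 18$)
$k = -18$ ($k = \left(-1\right) 18 = -18$)
$k \left(-3\right) \left(-38\right) = \left(-18\right) \left(-3\right) \left(-38\right) = 54 \left(-38\right) = -2052$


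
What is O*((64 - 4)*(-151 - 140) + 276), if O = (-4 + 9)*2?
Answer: -171840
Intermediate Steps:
O = 10 (O = 5*2 = 10)
O*((64 - 4)*(-151 - 140) + 276) = 10*((64 - 4)*(-151 - 140) + 276) = 10*(60*(-291) + 276) = 10*(-17460 + 276) = 10*(-17184) = -171840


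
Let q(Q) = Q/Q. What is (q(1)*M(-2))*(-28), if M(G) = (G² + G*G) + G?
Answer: -168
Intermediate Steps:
q(Q) = 1
M(G) = G + 2*G² (M(G) = (G² + G²) + G = 2*G² + G = G + 2*G²)
(q(1)*M(-2))*(-28) = (1*(-2*(1 + 2*(-2))))*(-28) = (1*(-2*(1 - 4)))*(-28) = (1*(-2*(-3)))*(-28) = (1*6)*(-28) = 6*(-28) = -168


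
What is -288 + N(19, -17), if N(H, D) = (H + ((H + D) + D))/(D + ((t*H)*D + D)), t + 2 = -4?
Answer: -137087/476 ≈ -288.00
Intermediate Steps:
t = -6 (t = -2 - 4 = -6)
N(H, D) = (2*D + 2*H)/(2*D - 6*D*H) (N(H, D) = (H + ((H + D) + D))/(D + ((-6*H)*D + D)) = (H + ((D + H) + D))/(D + (-6*D*H + D)) = (H + (H + 2*D))/(D + (D - 6*D*H)) = (2*D + 2*H)/(2*D - 6*D*H))
-288 + N(19, -17) = -288 + (-17 + 19)/((-17)*(1 - 3*19)) = -288 - 1/17*2/(1 - 57) = -288 - 1/17*2/(-56) = -288 - 1/17*(-1/56)*2 = -288 + 1/476 = -137087/476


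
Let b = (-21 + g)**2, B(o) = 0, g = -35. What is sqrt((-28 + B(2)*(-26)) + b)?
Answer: 2*sqrt(777) ≈ 55.749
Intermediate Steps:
b = 3136 (b = (-21 - 35)**2 = (-56)**2 = 3136)
sqrt((-28 + B(2)*(-26)) + b) = sqrt((-28 + 0*(-26)) + 3136) = sqrt((-28 + 0) + 3136) = sqrt(-28 + 3136) = sqrt(3108) = 2*sqrt(777)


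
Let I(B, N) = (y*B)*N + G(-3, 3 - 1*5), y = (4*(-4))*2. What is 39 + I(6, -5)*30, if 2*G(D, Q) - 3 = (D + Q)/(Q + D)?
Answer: 28899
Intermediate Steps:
G(D, Q) = 2 (G(D, Q) = 3/2 + ((D + Q)/(Q + D))/2 = 3/2 + ((D + Q)/(D + Q))/2 = 3/2 + (1/2)*1 = 3/2 + 1/2 = 2)
y = -32 (y = -16*2 = -32)
I(B, N) = 2 - 32*B*N (I(B, N) = (-32*B)*N + 2 = -32*B*N + 2 = 2 - 32*B*N)
39 + I(6, -5)*30 = 39 + (2 - 32*6*(-5))*30 = 39 + (2 + 960)*30 = 39 + 962*30 = 39 + 28860 = 28899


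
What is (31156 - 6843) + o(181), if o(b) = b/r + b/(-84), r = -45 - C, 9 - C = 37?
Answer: 34700683/1428 ≈ 24300.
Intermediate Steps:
C = -28 (C = 9 - 1*37 = 9 - 37 = -28)
r = -17 (r = -45 - 1*(-28) = -45 + 28 = -17)
o(b) = -101*b/1428 (o(b) = b/(-17) + b/(-84) = b*(-1/17) + b*(-1/84) = -b/17 - b/84 = -101*b/1428)
(31156 - 6843) + o(181) = (31156 - 6843) - 101/1428*181 = 24313 - 18281/1428 = 34700683/1428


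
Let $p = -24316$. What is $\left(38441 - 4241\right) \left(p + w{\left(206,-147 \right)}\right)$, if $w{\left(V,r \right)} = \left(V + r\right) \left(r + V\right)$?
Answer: $-712557000$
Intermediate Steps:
$w{\left(V,r \right)} = \left(V + r\right)^{2}$ ($w{\left(V,r \right)} = \left(V + r\right) \left(V + r\right) = \left(V + r\right)^{2}$)
$\left(38441 - 4241\right) \left(p + w{\left(206,-147 \right)}\right) = \left(38441 - 4241\right) \left(-24316 + \left(206 - 147\right)^{2}\right) = 34200 \left(-24316 + 59^{2}\right) = 34200 \left(-24316 + 3481\right) = 34200 \left(-20835\right) = -712557000$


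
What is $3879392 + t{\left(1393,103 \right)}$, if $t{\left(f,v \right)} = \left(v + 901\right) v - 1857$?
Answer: $3980947$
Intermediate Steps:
$t{\left(f,v \right)} = -1857 + v \left(901 + v\right)$ ($t{\left(f,v \right)} = \left(901 + v\right) v - 1857 = v \left(901 + v\right) - 1857 = -1857 + v \left(901 + v\right)$)
$3879392 + t{\left(1393,103 \right)} = 3879392 + \left(-1857 + 103^{2} + 901 \cdot 103\right) = 3879392 + \left(-1857 + 10609 + 92803\right) = 3879392 + 101555 = 3980947$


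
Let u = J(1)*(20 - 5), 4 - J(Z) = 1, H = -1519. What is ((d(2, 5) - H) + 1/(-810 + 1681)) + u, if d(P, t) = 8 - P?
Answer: 1367471/871 ≈ 1570.0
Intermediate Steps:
J(Z) = 3 (J(Z) = 4 - 1*1 = 4 - 1 = 3)
u = 45 (u = 3*(20 - 5) = 3*15 = 45)
((d(2, 5) - H) + 1/(-810 + 1681)) + u = (((8 - 1*2) - 1*(-1519)) + 1/(-810 + 1681)) + 45 = (((8 - 2) + 1519) + 1/871) + 45 = ((6 + 1519) + 1/871) + 45 = (1525 + 1/871) + 45 = 1328276/871 + 45 = 1367471/871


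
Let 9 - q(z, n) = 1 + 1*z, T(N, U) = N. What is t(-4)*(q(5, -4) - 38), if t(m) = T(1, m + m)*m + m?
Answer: 280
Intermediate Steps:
t(m) = 2*m (t(m) = 1*m + m = m + m = 2*m)
q(z, n) = 8 - z (q(z, n) = 9 - (1 + 1*z) = 9 - (1 + z) = 9 + (-1 - z) = 8 - z)
t(-4)*(q(5, -4) - 38) = (2*(-4))*((8 - 1*5) - 38) = -8*((8 - 5) - 38) = -8*(3 - 38) = -8*(-35) = 280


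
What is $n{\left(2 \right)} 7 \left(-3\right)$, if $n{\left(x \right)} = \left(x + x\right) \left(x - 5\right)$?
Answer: $252$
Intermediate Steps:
$n{\left(x \right)} = 2 x \left(-5 + x\right)$
$n{\left(2 \right)} 7 \left(-3\right) = 2 \cdot 2 \left(-5 + 2\right) 7 \left(-3\right) = 2 \cdot 2 \left(-3\right) \left(-21\right) = \left(-12\right) \left(-21\right) = 252$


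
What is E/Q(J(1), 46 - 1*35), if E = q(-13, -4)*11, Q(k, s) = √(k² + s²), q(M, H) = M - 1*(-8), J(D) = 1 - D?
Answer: -5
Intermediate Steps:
q(M, H) = 8 + M (q(M, H) = M + 8 = 8 + M)
E = -55 (E = (8 - 13)*11 = -5*11 = -55)
E/Q(J(1), 46 - 1*35) = -55/√((1 - 1*1)² + (46 - 1*35)²) = -55/√((1 - 1)² + (46 - 35)²) = -55/√(0² + 11²) = -55/√(0 + 121) = -55/(√121) = -55/11 = -55*1/11 = -5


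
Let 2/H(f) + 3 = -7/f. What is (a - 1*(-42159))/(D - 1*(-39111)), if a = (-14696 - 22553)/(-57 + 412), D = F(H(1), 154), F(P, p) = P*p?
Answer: 14929196/13873471 ≈ 1.0761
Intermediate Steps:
H(f) = 2/(-3 - 7/f)
D = -154/5 (D = -2*1/(7 + 3*1)*154 = -2*1/(7 + 3)*154 = -2*1/10*154 = -2*1*⅒*154 = -⅕*154 = -154/5 ≈ -30.800)
a = -37249/355 ≈ -104.93
(a - 1*(-42159))/(D - 1*(-39111)) = (-37249/355 - 1*(-42159))/(-154/5 - 1*(-39111)) = (-37249/355 + 42159)/(-154/5 + 39111) = 14929196/(355*(195401/5)) = (14929196/355)*(5/195401) = 14929196/13873471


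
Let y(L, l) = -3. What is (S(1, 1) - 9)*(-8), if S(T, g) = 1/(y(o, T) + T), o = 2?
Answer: 76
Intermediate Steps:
S(T, g) = 1/(-3 + T)
(S(1, 1) - 9)*(-8) = (1/(-3 + 1) - 9)*(-8) = (1/(-2) - 9)*(-8) = (-1/2 - 9)*(-8) = -19/2*(-8) = 76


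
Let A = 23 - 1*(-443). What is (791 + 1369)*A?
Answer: 1006560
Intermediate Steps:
A = 466 (A = 23 + 443 = 466)
(791 + 1369)*A = (791 + 1369)*466 = 2160*466 = 1006560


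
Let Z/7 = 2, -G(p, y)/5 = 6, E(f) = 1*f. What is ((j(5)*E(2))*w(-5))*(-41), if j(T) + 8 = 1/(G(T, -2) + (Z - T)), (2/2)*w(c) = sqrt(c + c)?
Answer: 13858*I*sqrt(10)/21 ≈ 2086.8*I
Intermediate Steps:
E(f) = f
G(p, y) = -30 (G(p, y) = -5*6 = -30)
w(c) = sqrt(2)*sqrt(c) (w(c) = sqrt(c + c) = sqrt(2*c) = sqrt(2)*sqrt(c))
Z = 14 (Z = 7*2 = 14)
j(T) = -8 + 1/(-16 - T) (j(T) = -8 + 1/(-30 + (14 - T)) = -8 + 1/(-16 - T))
((j(5)*E(2))*w(-5))*(-41) = ((((-129 - 8*5)/(16 + 5))*2)*(sqrt(2)*sqrt(-5)))*(-41) = ((((-129 - 40)/21)*2)*(sqrt(2)*(I*sqrt(5))))*(-41) = ((((1/21)*(-169))*2)*(I*sqrt(10)))*(-41) = ((-169/21*2)*(I*sqrt(10)))*(-41) = -338*I*sqrt(10)/21*(-41) = 13858*I*sqrt(10)/21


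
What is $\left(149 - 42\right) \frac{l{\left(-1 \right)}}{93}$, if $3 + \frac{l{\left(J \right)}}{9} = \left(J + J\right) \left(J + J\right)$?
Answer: $\frac{321}{31} \approx 10.355$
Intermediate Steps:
$l{\left(J \right)} = -27 + 36 J^{2}$ ($l{\left(J \right)} = -27 + 9 \left(J + J\right) \left(J + J\right) = -27 + 9 \cdot 2 J 2 J = -27 + 9 \cdot 4 J^{2} = -27 + 36 J^{2}$)
$\left(149 - 42\right) \frac{l{\left(-1 \right)}}{93} = \left(149 - 42\right) \frac{-27 + 36 \left(-1\right)^{2}}{93} = 107 \left(-27 + 36 \cdot 1\right) \frac{1}{93} = 107 \left(-27 + 36\right) \frac{1}{93} = 107 \cdot 9 \cdot \frac{1}{93} = 107 \cdot \frac{3}{31} = \frac{321}{31}$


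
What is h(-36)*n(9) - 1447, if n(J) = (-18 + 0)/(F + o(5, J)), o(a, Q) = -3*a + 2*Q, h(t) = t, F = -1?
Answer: -1123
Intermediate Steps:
n(J) = -18/(-16 + 2*J) (n(J) = (-18 + 0)/(-1 + (-3*5 + 2*J)) = -18/(-1 + (-15 + 2*J)) = -18/(-16 + 2*J))
h(-36)*n(9) - 1447 = -(-324)/(-8 + 9) - 1447 = -(-324)/1 - 1447 = -(-324) - 1447 = -36*(-9) - 1447 = 324 - 1447 = -1123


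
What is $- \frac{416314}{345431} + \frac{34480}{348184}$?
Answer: $- \frac{16630426612}{15034193413} \approx -1.1062$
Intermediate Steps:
$- \frac{416314}{345431} + \frac{34480}{348184} = \left(-416314\right) \frac{1}{345431} + 34480 \cdot \frac{1}{348184} = - \frac{416314}{345431} + \frac{4310}{43523} = - \frac{16630426612}{15034193413}$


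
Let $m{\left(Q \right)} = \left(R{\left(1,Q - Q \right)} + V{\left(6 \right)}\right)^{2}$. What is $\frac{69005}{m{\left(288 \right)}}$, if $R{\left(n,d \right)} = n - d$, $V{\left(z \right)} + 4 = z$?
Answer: $\frac{69005}{9} \approx 7667.2$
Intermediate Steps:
$V{\left(z \right)} = -4 + z$
$m{\left(Q \right)} = 9$ ($m{\left(Q \right)} = \left(\left(1 - \left(Q - Q\right)\right) + \left(-4 + 6\right)\right)^{2} = \left(\left(1 - 0\right) + 2\right)^{2} = \left(\left(1 + 0\right) + 2\right)^{2} = \left(1 + 2\right)^{2} = 3^{2} = 9$)
$\frac{69005}{m{\left(288 \right)}} = \frac{69005}{9}$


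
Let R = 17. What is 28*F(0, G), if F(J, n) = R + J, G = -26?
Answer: 476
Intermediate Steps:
F(J, n) = 17 + J
28*F(0, G) = 28*(17 + 0) = 28*17 = 476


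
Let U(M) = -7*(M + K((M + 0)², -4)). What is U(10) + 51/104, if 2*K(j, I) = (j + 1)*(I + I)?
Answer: 286883/104 ≈ 2758.5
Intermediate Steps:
K(j, I) = I*(1 + j) (K(j, I) = ((j + 1)*(I + I))/2 = ((1 + j)*(2*I))/2 = (2*I*(1 + j))/2 = I*(1 + j))
U(M) = 28 - 7*M + 28*M² (U(M) = -7*(M - 4*(1 + (M + 0)²)) = -7*(M - 4*(1 + M²)) = -7*(M + (-4 - 4*M²)) = -7*(-4 + M - 4*M²) = 28 - 7*M + 28*M²)
U(10) + 51/104 = (28 - 7*10 + 28*10²) + 51/104 = (28 - 70 + 28*100) + 51*(1/104) = (28 - 70 + 2800) + 51/104 = 2758 + 51/104 = 286883/104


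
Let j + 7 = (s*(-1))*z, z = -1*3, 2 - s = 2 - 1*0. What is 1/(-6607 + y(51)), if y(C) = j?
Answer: -1/6614 ≈ -0.00015119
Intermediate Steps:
s = 0 (s = 2 - (2 - 1*0) = 2 - (2 + 0) = 2 - 1*2 = 2 - 2 = 0)
z = -3
j = -7 (j = -7 + (0*(-1))*(-3) = -7 + 0*(-3) = -7 + 0 = -7)
y(C) = -7
1/(-6607 + y(51)) = 1/(-6607 - 7) = 1/(-6614) = -1/6614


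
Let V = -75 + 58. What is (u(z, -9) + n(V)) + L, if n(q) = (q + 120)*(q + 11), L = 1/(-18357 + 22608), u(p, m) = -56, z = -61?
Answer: -2865173/4251 ≈ -674.00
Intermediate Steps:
V = -17
L = 1/4251 ≈ 0.00023524
n(q) = (11 + q)*(120 + q) (n(q) = (120 + q)*(11 + q) = (11 + q)*(120 + q))
(u(z, -9) + n(V)) + L = (-56 + (1320 + (-17)² + 131*(-17))) + 1/4251 = (-56 + (1320 + 289 - 2227)) + 1/4251 = (-56 - 618) + 1/4251 = -674 + 1/4251 = -2865173/4251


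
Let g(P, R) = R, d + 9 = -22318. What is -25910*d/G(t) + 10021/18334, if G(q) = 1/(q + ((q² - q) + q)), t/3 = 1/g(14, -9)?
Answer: -21212165466571/165006 ≈ -1.2855e+8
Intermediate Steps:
d = -22327 (d = -9 - 22318 = -22327)
t = -⅓ (t = 3/(-9) = 3*(-⅑) = -⅓ ≈ -0.33333)
G(q) = 1/(q + q²)
-25910*d/G(t) + 10021/18334 = -25910/((1/((-⅓)*(1 - ⅓)))/(-22327)) + 10021/18334 = -25910/(-3/⅔*(-1/22327)) + 10021*(1/18334) = -25910/(-3*3/2*(-1/22327)) + 10021/18334 = -25910/((-9/2*(-1/22327))) + 10021/18334 = -25910/9/44654 + 10021/18334 = -25910*44654/9 + 10021/18334 = -1156985140/9 + 10021/18334 = -21212165466571/165006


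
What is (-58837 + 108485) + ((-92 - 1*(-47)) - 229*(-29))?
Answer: 56244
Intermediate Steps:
(-58837 + 108485) + ((-92 - 1*(-47)) - 229*(-29)) = 49648 + ((-92 + 47) + 6641) = 49648 + (-45 + 6641) = 49648 + 6596 = 56244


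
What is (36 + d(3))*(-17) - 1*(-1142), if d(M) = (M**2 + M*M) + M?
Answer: 173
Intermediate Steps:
d(M) = M + 2*M**2 (d(M) = (M**2 + M**2) + M = 2*M**2 + M = M + 2*M**2)
(36 + d(3))*(-17) - 1*(-1142) = (36 + 3*(1 + 2*3))*(-17) - 1*(-1142) = (36 + 3*(1 + 6))*(-17) + 1142 = (36 + 3*7)*(-17) + 1142 = (36 + 21)*(-17) + 1142 = 57*(-17) + 1142 = -969 + 1142 = 173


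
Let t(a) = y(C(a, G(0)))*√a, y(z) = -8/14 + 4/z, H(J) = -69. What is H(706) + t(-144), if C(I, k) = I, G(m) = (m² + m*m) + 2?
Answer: -69 - 151*I/21 ≈ -69.0 - 7.1905*I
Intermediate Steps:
G(m) = 2 + 2*m² (G(m) = (m² + m²) + 2 = 2*m² + 2 = 2 + 2*m²)
y(z) = -4/7 + 4/z (y(z) = -8*1/14 + 4/z = -4/7 + 4/z)
t(a) = √a*(-4/7 + 4/a) (t(a) = (-4/7 + 4/a)*√a = √a*(-4/7 + 4/a))
H(706) + t(-144) = -69 + 4*(7 - 1*(-144))/(7*√(-144)) = -69 + 4*(-I/12)*(7 + 144)/7 = -69 + (4/7)*(-I/12)*151 = -69 - 151*I/21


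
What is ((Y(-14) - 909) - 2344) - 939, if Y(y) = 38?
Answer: -4154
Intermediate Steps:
((Y(-14) - 909) - 2344) - 939 = ((38 - 909) - 2344) - 939 = (-871 - 2344) - 939 = -3215 - 939 = -4154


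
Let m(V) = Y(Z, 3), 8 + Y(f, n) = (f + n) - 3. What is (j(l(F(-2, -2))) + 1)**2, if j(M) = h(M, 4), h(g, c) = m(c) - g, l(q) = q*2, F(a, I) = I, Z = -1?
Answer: 16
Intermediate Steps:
Y(f, n) = -11 + f + n (Y(f, n) = -8 + ((f + n) - 3) = -8 + (-3 + f + n) = -11 + f + n)
m(V) = -9 (m(V) = -11 - 1 + 3 = -9)
l(q) = 2*q
h(g, c) = -9 - g
j(M) = -9 - M
(j(l(F(-2, -2))) + 1)**2 = ((-9 - 2*(-2)) + 1)**2 = ((-9 - 1*(-4)) + 1)**2 = ((-9 + 4) + 1)**2 = (-5 + 1)**2 = (-4)**2 = 16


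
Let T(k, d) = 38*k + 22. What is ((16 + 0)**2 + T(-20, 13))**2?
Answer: 232324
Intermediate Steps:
T(k, d) = 22 + 38*k
((16 + 0)**2 + T(-20, 13))**2 = ((16 + 0)**2 + (22 + 38*(-20)))**2 = (16**2 + (22 - 760))**2 = (256 - 738)**2 = (-482)**2 = 232324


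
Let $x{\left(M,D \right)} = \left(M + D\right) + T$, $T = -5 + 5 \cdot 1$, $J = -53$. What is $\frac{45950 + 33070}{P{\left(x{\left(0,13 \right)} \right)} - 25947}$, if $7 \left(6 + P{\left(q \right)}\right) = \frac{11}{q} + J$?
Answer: $- \frac{798980}{262489} \approx -3.0439$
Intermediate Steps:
$T = 0$ ($T = -5 + 5 = 0$)
$x{\left(M,D \right)} = D + M$ ($x{\left(M,D \right)} = \left(M + D\right) + 0 = \left(D + M\right) + 0 = D + M$)
$P{\left(q \right)} = - \frac{95}{7} + \frac{11}{7 q}$ ($P{\left(q \right)} = -6 + \frac{\frac{11}{q} - 53}{7} = -6 + \frac{-53 + \frac{11}{q}}{7} = -6 - \left(\frac{53}{7} - \frac{11}{7 q}\right) = - \frac{95}{7} + \frac{11}{7 q}$)
$\frac{45950 + 33070}{P{\left(x{\left(0,13 \right)} \right)} - 25947} = \frac{45950 + 33070}{\frac{11 - 95 \left(13 + 0\right)}{7 \left(13 + 0\right)} - 25947} = \frac{79020}{\frac{11 - 1235}{7 \cdot 13} - 25947} = \frac{79020}{\frac{1}{7} \cdot \frac{1}{13} \left(11 - 1235\right) - 25947} = \frac{79020}{\frac{1}{7} \cdot \frac{1}{13} \left(-1224\right) - 25947} = \frac{79020}{- \frac{1224}{91} - 25947} = \frac{79020}{- \frac{2362401}{91}} = 79020 \left(- \frac{91}{2362401}\right) = - \frac{798980}{262489}$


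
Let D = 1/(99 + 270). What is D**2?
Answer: 1/136161 ≈ 7.3442e-6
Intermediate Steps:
D = 1/369 ≈ 0.0027100
D**2 = (1/369)**2 = 1/136161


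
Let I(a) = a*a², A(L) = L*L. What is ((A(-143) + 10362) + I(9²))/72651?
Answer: 562252/72651 ≈ 7.7391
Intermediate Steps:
A(L) = L²
I(a) = a³
((A(-143) + 10362) + I(9²))/72651 = (((-143)² + 10362) + (9²)³)/72651 = ((20449 + 10362) + 81³)*(1/72651) = (30811 + 531441)*(1/72651) = 562252*(1/72651) = 562252/72651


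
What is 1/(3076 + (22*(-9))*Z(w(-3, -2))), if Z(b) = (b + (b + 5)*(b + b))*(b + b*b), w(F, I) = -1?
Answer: 1/3076 ≈ 0.00032510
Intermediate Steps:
Z(b) = (b + b**2)*(b + 2*b*(5 + b)) (Z(b) = (b + (5 + b)*(2*b))*(b + b**2) = (b + 2*b*(5 + b))*(b + b**2) = (b + b**2)*(b + 2*b*(5 + b)))
1/(3076 + (22*(-9))*Z(w(-3, -2))) = 1/(3076 + (22*(-9))*((-1)**2*(11 + 2*(-1)**2 + 13*(-1)))) = 1/(3076 - 198*(11 + 2*1 - 13)) = 1/(3076 - 198*(11 + 2 - 13)) = 1/(3076 - 198*0) = 1/(3076 + 0) = 1/3076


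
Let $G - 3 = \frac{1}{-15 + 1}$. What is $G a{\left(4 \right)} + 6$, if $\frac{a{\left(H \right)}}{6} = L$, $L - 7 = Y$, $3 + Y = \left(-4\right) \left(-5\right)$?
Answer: $\frac{2994}{7} \approx 427.71$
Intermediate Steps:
$Y = 17$ ($Y = -3 - -20 = -3 + 20 = 17$)
$L = 24$ ($L = 7 + 17 = 24$)
$a{\left(H \right)} = 144$ ($a{\left(H \right)} = 6 \cdot 24 = 144$)
$G = \frac{41}{14}$ ($G = 3 + \frac{1}{-15 + 1} = 3 + \frac{1}{-14} = 3 - \frac{1}{14} = \frac{41}{14} \approx 2.9286$)
$G a{\left(4 \right)} + 6 = \frac{41}{14} \cdot 144 + 6 = \frac{2952}{7} + 6 = \frac{2994}{7}$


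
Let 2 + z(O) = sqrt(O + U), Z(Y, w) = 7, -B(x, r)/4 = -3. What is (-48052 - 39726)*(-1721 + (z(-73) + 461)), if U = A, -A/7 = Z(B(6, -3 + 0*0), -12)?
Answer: 110775836 - 87778*I*sqrt(122) ≈ 1.1078e+8 - 9.6954e+5*I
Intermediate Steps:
B(x, r) = 12 (B(x, r) = -4*(-3) = 12)
A = -49 (A = -7*7 = -49)
U = -49
z(O) = -2 + sqrt(-49 + O) (z(O) = -2 + sqrt(O - 49) = -2 + sqrt(-49 + O))
(-48052 - 39726)*(-1721 + (z(-73) + 461)) = (-48052 - 39726)*(-1721 + ((-2 + sqrt(-49 - 73)) + 461)) = -87778*(-1721 + ((-2 + sqrt(-122)) + 461)) = -87778*(-1721 + ((-2 + I*sqrt(122)) + 461)) = -87778*(-1721 + (459 + I*sqrt(122))) = -87778*(-1262 + I*sqrt(122)) = 110775836 - 87778*I*sqrt(122)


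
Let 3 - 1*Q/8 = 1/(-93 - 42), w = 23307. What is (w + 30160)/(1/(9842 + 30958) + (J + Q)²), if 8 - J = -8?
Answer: 530093224800/15910076659 ≈ 33.318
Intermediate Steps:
J = 16 (J = 8 - 1*(-8) = 8 + 8 = 16)
Q = 3248/135 (Q = 24 - 8/(-93 - 42) = 24 - 8/(-135) = 24 - 8*(-1/135) = 24 + 8/135 = 3248/135 ≈ 24.059)
(w + 30160)/(1/(9842 + 30958) + (J + Q)²) = (23307 + 30160)/(1/(9842 + 30958) + (16 + 3248/135)²) = 53467/(1/40800 + (5408/135)²) = 53467/(1/40800 + 29246464/18225) = 53467/(15910076659/9914400) = 53467*(9914400/15910076659) = 530093224800/15910076659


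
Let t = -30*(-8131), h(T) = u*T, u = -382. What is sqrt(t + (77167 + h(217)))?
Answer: 3*sqrt(26467) ≈ 488.06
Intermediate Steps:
h(T) = -382*T
t = 243930
sqrt(t + (77167 + h(217))) = sqrt(243930 + (77167 - 382*217)) = sqrt(243930 + (77167 - 82894)) = sqrt(243930 - 5727) = sqrt(238203) = 3*sqrt(26467)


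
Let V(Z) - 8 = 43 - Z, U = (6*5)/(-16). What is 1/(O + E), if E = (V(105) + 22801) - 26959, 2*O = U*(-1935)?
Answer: -16/38367 ≈ -0.00041702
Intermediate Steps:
U = -15/8 (U = 30*(-1/16) = -15/8 ≈ -1.8750)
V(Z) = 51 - Z (V(Z) = 8 + (43 - Z) = 51 - Z)
O = 29025/16 (O = (-15/8*(-1935))/2 = (½)*(29025/8) = 29025/16 ≈ 1814.1)
E = -4212 (E = ((51 - 1*105) + 22801) - 26959 = ((51 - 105) + 22801) - 26959 = (-54 + 22801) - 26959 = 22747 - 26959 = -4212)
1/(O + E) = 1/(29025/16 - 4212) = 1/(-38367/16) = -16/38367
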